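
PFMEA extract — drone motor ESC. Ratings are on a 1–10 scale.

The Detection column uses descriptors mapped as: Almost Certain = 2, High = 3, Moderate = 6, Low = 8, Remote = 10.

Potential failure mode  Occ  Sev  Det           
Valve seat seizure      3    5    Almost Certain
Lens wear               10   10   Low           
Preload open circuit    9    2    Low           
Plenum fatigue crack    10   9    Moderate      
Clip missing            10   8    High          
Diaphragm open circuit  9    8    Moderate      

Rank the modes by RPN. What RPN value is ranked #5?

144

RPN = Severity × Occurrence × Detection:
  Valve seat seizure: 5 × 3 × 2 = 30
  Lens wear: 10 × 10 × 8 = 800
  Preload open circuit: 2 × 9 × 8 = 144
  Plenum fatigue crack: 9 × 10 × 6 = 540
  Clip missing: 8 × 10 × 3 = 240
  Diaphragm open circuit: 8 × 9 × 6 = 432
Sorted descending: 800, 540, 432, 240, 144, 30.
The fifth-highest RPN is 144 (Preload open circuit).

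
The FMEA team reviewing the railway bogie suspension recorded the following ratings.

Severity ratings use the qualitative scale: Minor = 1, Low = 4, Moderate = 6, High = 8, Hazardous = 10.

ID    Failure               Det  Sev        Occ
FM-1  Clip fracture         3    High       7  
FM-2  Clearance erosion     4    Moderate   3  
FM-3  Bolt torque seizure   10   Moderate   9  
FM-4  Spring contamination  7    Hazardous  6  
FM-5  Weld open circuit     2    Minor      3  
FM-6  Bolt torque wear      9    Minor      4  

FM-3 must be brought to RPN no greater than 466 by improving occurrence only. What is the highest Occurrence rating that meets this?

FM-3: S=6, O=9, D=10 → current RPN = 540.
Fixed product = 60. Need 60 × O ≤ 466, so O ≤ 466/60 = 7.77.
Maximum integer Occurrence rating = 7 (gives RPN 420; O=8 would give 480 > 466).

7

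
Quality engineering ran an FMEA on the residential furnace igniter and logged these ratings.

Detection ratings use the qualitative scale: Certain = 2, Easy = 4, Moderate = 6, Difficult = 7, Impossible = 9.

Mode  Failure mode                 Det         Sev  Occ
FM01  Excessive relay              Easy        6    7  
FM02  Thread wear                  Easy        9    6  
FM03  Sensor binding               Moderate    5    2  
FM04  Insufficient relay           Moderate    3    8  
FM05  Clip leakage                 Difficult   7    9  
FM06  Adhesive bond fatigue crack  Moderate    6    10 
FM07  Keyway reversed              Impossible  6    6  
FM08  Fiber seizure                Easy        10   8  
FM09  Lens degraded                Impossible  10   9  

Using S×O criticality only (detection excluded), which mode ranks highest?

FM09

Criticality = Severity × Occurrence:
  FM01: 6 × 7 = 42
  FM02: 9 × 6 = 54
  FM03: 5 × 2 = 10
  FM04: 3 × 8 = 24
  FM05: 7 × 9 = 63
  FM06: 6 × 10 = 60
  FM07: 6 × 6 = 36
  FM08: 10 × 8 = 80
  FM09: 10 × 9 = 90
Highest criticality is 90 → FM09.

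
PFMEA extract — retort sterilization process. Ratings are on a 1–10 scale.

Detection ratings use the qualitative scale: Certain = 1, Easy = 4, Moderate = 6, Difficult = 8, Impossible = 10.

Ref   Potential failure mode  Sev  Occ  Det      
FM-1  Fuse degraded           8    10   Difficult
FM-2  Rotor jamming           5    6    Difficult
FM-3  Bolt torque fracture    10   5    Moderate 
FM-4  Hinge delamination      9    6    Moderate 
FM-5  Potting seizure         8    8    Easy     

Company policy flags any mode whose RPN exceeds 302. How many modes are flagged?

RPN = Severity × Occurrence × Detection:
  FM-1: 8 × 10 × 8 = 640
  FM-2: 5 × 6 × 8 = 240
  FM-3: 10 × 5 × 6 = 300
  FM-4: 9 × 6 × 6 = 324
  FM-5: 8 × 8 × 4 = 256
Modes with RPN > 302: FM-1 (640), FM-4 (324) → 2.

2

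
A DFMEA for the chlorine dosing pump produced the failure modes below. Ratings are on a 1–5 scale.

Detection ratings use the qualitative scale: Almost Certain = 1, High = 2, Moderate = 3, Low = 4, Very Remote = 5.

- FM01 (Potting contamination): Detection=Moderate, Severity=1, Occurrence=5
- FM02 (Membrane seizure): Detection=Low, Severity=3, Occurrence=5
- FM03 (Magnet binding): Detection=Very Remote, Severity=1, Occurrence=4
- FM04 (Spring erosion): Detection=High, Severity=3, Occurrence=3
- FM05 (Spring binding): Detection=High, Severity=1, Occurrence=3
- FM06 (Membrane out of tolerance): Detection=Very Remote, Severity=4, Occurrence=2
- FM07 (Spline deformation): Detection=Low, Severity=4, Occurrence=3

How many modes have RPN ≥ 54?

RPN = Severity × Occurrence × Detection:
  FM01: 1 × 5 × 3 = 15
  FM02: 3 × 5 × 4 = 60
  FM03: 1 × 4 × 5 = 20
  FM04: 3 × 3 × 2 = 18
  FM05: 1 × 3 × 2 = 6
  FM06: 4 × 2 × 5 = 40
  FM07: 4 × 3 × 4 = 48
Modes with RPN ≥ 54: FM02 (60) → 1.

1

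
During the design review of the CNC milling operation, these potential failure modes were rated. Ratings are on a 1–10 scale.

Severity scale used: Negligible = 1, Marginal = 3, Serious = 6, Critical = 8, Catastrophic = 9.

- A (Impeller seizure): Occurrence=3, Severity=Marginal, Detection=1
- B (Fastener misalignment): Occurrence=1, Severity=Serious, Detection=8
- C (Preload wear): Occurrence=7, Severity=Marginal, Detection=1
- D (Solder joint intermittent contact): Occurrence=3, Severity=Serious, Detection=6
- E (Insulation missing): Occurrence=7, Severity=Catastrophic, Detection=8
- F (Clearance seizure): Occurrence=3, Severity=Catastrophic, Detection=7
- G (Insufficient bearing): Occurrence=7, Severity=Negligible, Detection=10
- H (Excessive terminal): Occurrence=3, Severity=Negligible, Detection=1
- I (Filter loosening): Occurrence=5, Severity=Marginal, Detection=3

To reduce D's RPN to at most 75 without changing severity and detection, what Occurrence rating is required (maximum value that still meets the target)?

D: S=6, O=3, D=6 → current RPN = 108.
Fixed product = 36. Need 36 × O ≤ 75, so O ≤ 75/36 = 2.08.
Maximum integer Occurrence rating = 2 (gives RPN 72; O=3 would give 108 > 75).

2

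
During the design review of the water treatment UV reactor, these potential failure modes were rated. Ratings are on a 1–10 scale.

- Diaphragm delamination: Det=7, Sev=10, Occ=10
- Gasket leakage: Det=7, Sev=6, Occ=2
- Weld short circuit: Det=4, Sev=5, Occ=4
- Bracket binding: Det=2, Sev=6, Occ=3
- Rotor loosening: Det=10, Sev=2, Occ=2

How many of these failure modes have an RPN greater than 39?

RPN = Severity × Occurrence × Detection:
  Diaphragm delamination: 10 × 10 × 7 = 700
  Gasket leakage: 6 × 2 × 7 = 84
  Weld short circuit: 5 × 4 × 4 = 80
  Bracket binding: 6 × 3 × 2 = 36
  Rotor loosening: 2 × 2 × 10 = 40
Modes with RPN > 39: Diaphragm delamination (700), Gasket leakage (84), Weld short circuit (80), Rotor loosening (40) → 4.

4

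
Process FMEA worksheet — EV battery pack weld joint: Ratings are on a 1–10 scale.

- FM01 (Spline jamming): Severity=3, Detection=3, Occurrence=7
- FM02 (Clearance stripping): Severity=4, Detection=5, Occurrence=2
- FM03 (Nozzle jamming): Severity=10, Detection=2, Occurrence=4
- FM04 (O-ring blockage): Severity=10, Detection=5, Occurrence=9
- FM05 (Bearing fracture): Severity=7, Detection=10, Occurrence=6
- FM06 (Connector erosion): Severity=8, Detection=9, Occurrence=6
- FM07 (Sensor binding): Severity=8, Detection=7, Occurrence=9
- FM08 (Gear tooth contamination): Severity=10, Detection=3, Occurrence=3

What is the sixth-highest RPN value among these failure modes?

80

RPN = Severity × Occurrence × Detection:
  FM01: 3 × 7 × 3 = 63
  FM02: 4 × 2 × 5 = 40
  FM03: 10 × 4 × 2 = 80
  FM04: 10 × 9 × 5 = 450
  FM05: 7 × 6 × 10 = 420
  FM06: 8 × 6 × 9 = 432
  FM07: 8 × 9 × 7 = 504
  FM08: 10 × 3 × 3 = 90
Sorted descending: 504, 450, 432, 420, 90, 80, 63, 40.
The sixth-highest RPN is 80 (FM03).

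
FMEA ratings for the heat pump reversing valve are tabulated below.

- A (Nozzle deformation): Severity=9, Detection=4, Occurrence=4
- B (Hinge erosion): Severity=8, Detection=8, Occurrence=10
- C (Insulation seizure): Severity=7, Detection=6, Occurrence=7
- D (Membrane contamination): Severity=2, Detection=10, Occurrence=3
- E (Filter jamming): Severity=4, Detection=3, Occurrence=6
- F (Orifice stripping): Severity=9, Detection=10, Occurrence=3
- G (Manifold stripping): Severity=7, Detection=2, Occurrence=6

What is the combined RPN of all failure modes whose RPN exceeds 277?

RPN = Severity × Occurrence × Detection:
  A: 9 × 4 × 4 = 144
  B: 8 × 10 × 8 = 640
  C: 7 × 7 × 6 = 294
  D: 2 × 3 × 10 = 60
  E: 4 × 6 × 3 = 72
  F: 9 × 3 × 10 = 270
  G: 7 × 6 × 2 = 84
RPN > 277: B (640), C (294).
Sum: 640 + 294 = 934.

934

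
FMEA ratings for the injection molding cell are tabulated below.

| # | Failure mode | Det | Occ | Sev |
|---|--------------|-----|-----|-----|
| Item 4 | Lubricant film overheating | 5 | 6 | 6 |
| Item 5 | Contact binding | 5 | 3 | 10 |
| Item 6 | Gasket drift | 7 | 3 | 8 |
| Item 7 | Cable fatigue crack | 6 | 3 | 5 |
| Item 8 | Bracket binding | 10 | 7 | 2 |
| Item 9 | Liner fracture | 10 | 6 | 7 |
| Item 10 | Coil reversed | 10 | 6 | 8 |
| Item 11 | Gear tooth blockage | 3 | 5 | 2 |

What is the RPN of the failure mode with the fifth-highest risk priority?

150

RPN = Severity × Occurrence × Detection:
  Item 4: 6 × 6 × 5 = 180
  Item 5: 10 × 3 × 5 = 150
  Item 6: 8 × 3 × 7 = 168
  Item 7: 5 × 3 × 6 = 90
  Item 8: 2 × 7 × 10 = 140
  Item 9: 7 × 6 × 10 = 420
  Item 10: 8 × 6 × 10 = 480
  Item 11: 2 × 5 × 3 = 30
Sorted descending: 480, 420, 180, 168, 150, 140, 90, 30.
The fifth-highest RPN is 150 (Item 5).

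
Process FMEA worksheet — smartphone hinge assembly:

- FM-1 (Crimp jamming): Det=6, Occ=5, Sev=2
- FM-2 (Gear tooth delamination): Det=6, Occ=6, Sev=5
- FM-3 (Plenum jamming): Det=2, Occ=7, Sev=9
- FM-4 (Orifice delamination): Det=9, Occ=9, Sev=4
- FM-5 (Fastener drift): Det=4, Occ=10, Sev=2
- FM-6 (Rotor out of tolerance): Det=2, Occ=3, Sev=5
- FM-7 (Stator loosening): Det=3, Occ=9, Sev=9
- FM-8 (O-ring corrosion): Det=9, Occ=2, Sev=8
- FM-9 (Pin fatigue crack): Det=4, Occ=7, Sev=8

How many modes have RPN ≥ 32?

RPN = Severity × Occurrence × Detection:
  FM-1: 2 × 5 × 6 = 60
  FM-2: 5 × 6 × 6 = 180
  FM-3: 9 × 7 × 2 = 126
  FM-4: 4 × 9 × 9 = 324
  FM-5: 2 × 10 × 4 = 80
  FM-6: 5 × 3 × 2 = 30
  FM-7: 9 × 9 × 3 = 243
  FM-8: 8 × 2 × 9 = 144
  FM-9: 8 × 7 × 4 = 224
Modes with RPN ≥ 32: FM-1 (60), FM-2 (180), FM-3 (126), FM-4 (324), FM-5 (80), FM-7 (243), FM-8 (144), FM-9 (224) → 8.

8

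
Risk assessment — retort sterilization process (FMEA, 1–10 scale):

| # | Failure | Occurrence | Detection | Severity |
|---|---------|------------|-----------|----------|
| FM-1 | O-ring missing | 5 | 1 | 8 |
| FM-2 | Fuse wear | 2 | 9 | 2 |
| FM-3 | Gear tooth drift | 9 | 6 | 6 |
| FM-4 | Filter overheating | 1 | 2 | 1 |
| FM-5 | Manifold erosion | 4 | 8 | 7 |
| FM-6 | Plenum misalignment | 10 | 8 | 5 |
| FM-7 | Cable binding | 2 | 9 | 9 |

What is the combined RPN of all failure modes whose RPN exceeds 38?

1150

RPN = Severity × Occurrence × Detection:
  FM-1: 8 × 5 × 1 = 40
  FM-2: 2 × 2 × 9 = 36
  FM-3: 6 × 9 × 6 = 324
  FM-4: 1 × 1 × 2 = 2
  FM-5: 7 × 4 × 8 = 224
  FM-6: 5 × 10 × 8 = 400
  FM-7: 9 × 2 × 9 = 162
RPN > 38: FM-1 (40), FM-3 (324), FM-5 (224), FM-6 (400), FM-7 (162).
Sum: 40 + 324 + 224 + 400 + 162 = 1150.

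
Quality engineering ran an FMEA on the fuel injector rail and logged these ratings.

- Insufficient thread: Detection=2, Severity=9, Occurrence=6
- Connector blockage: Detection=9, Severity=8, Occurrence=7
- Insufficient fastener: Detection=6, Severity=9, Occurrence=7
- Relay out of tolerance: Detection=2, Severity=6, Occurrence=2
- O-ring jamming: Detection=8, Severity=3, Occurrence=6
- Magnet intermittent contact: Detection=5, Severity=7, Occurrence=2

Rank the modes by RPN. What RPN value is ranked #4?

108

RPN = Severity × Occurrence × Detection:
  Insufficient thread: 9 × 6 × 2 = 108
  Connector blockage: 8 × 7 × 9 = 504
  Insufficient fastener: 9 × 7 × 6 = 378
  Relay out of tolerance: 6 × 2 × 2 = 24
  O-ring jamming: 3 × 6 × 8 = 144
  Magnet intermittent contact: 7 × 2 × 5 = 70
Sorted descending: 504, 378, 144, 108, 70, 24.
The fourth-highest RPN is 108 (Insufficient thread).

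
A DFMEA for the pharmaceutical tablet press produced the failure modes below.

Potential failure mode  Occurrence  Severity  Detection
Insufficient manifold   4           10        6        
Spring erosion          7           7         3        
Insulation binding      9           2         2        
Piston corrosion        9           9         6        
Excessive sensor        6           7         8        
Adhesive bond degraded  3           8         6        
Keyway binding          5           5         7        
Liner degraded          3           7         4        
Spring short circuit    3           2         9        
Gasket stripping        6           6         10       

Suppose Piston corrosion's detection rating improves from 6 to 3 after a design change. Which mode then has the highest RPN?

Gasket stripping

RPN = Severity × Occurrence × Detection:
  Insufficient manifold: 10 × 4 × 6 = 240
  Spring erosion: 7 × 7 × 3 = 147
  Insulation binding: 2 × 9 × 2 = 36
  Piston corrosion: 9 × 9 × 6 = 486
  Excessive sensor: 7 × 6 × 8 = 336
  Adhesive bond degraded: 8 × 3 × 6 = 144
  Keyway binding: 5 × 5 × 7 = 175
  Liner degraded: 7 × 3 × 4 = 84
  Spring short circuit: 2 × 3 × 9 = 54
  Gasket stripping: 6 × 6 × 10 = 360
After action: Piston corrosion → 9 × 9 × 3 = 243.
Revised RPNs: Gasket stripping=360, Excessive sensor=336, Piston corrosion=243, Insufficient manifold=240, Keyway binding=175, Spring erosion=147, Adhesive bond degraded=144, Liner degraded=84, Spring short circuit=54, Insulation binding=36.
Highest is now Gasket stripping (360).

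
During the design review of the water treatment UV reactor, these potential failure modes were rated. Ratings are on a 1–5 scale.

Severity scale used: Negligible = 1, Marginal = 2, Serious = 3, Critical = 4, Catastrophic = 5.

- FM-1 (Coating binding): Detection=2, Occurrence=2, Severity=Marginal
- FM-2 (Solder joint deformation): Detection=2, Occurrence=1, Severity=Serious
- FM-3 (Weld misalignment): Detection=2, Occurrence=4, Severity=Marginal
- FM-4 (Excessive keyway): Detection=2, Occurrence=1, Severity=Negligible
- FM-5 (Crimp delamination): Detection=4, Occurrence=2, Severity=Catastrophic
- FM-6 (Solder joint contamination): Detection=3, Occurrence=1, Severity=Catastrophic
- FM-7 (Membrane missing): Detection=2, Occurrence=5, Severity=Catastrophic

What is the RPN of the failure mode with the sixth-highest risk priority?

RPN = Severity × Occurrence × Detection:
  FM-1: 2 × 2 × 2 = 8
  FM-2: 3 × 1 × 2 = 6
  FM-3: 2 × 4 × 2 = 16
  FM-4: 1 × 1 × 2 = 2
  FM-5: 5 × 2 × 4 = 40
  FM-6: 5 × 1 × 3 = 15
  FM-7: 5 × 5 × 2 = 50
Sorted descending: 50, 40, 16, 15, 8, 6, 2.
The sixth-highest RPN is 6 (FM-2).

6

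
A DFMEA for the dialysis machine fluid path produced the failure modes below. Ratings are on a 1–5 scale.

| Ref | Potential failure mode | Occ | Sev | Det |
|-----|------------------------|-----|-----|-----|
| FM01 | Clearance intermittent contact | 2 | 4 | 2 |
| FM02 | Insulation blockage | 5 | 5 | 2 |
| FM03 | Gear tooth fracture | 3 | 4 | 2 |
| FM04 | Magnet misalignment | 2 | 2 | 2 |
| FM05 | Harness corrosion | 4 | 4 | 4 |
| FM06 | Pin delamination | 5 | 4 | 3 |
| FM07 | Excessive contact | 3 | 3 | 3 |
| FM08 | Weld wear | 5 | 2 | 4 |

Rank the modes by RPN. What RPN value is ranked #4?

40

RPN = Severity × Occurrence × Detection:
  FM01: 4 × 2 × 2 = 16
  FM02: 5 × 5 × 2 = 50
  FM03: 4 × 3 × 2 = 24
  FM04: 2 × 2 × 2 = 8
  FM05: 4 × 4 × 4 = 64
  FM06: 4 × 5 × 3 = 60
  FM07: 3 × 3 × 3 = 27
  FM08: 2 × 5 × 4 = 40
Sorted descending: 64, 60, 50, 40, 27, 24, 16, 8.
The fourth-highest RPN is 40 (FM08).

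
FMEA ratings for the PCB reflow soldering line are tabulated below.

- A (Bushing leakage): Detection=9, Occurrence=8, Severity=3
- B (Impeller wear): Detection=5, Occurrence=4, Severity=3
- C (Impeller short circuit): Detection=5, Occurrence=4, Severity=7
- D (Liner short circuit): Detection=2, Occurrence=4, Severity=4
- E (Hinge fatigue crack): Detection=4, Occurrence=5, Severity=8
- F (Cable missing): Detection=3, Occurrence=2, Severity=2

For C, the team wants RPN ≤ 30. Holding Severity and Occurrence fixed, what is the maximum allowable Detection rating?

C: S=7, O=4, D=5 → current RPN = 140.
Fixed product = 28. Need 28 × D ≤ 30, so D ≤ 30/28 = 1.07.
Maximum integer Detection rating = 1 (gives RPN 28; D=2 would give 56 > 30).

1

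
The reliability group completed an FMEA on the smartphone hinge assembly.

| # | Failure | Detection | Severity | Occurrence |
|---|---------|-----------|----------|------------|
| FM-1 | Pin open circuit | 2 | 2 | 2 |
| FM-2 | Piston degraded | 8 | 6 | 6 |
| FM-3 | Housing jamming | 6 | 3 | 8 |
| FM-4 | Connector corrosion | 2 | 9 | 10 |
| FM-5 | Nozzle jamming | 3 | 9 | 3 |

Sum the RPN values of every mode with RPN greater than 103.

612

RPN = Severity × Occurrence × Detection:
  FM-1: 2 × 2 × 2 = 8
  FM-2: 6 × 6 × 8 = 288
  FM-3: 3 × 8 × 6 = 144
  FM-4: 9 × 10 × 2 = 180
  FM-5: 9 × 3 × 3 = 81
RPN > 103: FM-2 (288), FM-3 (144), FM-4 (180).
Sum: 288 + 144 + 180 = 612.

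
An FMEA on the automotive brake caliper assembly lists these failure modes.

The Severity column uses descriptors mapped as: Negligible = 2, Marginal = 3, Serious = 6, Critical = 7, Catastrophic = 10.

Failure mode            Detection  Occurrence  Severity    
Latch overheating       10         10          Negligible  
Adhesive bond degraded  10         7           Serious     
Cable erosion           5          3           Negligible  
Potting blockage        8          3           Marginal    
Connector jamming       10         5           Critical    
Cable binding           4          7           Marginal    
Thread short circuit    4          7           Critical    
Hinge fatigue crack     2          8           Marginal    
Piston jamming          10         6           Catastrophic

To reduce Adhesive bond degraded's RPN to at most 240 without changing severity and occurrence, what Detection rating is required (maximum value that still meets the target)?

Adhesive bond degraded: S=6, O=7, D=10 → current RPN = 420.
Fixed product = 42. Need 42 × D ≤ 240, so D ≤ 240/42 = 5.71.
Maximum integer Detection rating = 5 (gives RPN 210; D=6 would give 252 > 240).

5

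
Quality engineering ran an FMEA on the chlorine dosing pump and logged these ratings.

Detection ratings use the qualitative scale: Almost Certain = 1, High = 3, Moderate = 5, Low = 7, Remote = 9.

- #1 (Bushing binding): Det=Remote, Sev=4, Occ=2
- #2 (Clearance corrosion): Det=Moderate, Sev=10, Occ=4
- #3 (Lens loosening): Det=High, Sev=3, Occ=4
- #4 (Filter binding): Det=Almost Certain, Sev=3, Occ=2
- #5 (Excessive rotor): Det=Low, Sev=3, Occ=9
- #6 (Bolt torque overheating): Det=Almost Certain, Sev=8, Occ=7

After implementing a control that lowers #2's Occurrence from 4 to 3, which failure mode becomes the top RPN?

#5

RPN = Severity × Occurrence × Detection:
  #1: 4 × 2 × 9 = 72
  #2: 10 × 4 × 5 = 200
  #3: 3 × 4 × 3 = 36
  #4: 3 × 2 × 1 = 6
  #5: 3 × 9 × 7 = 189
  #6: 8 × 7 × 1 = 56
After action: #2 → 10 × 3 × 5 = 150.
Revised RPNs: #5=189, #2=150, #1=72, #6=56, #3=36, #4=6.
Highest is now #5 (189).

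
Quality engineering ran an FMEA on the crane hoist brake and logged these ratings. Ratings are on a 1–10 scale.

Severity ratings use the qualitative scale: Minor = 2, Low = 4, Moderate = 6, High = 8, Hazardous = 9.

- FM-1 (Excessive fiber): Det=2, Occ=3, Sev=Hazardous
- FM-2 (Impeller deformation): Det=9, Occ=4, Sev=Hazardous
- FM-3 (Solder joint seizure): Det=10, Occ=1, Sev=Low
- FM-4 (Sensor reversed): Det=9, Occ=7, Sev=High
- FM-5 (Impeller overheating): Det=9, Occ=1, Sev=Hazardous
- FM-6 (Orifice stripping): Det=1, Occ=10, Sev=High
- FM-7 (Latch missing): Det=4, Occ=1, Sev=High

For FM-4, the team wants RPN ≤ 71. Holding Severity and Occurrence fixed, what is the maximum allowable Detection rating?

1

FM-4: S=8, O=7, D=9 → current RPN = 504.
Fixed product = 56. Need 56 × D ≤ 71, so D ≤ 71/56 = 1.27.
Maximum integer Detection rating = 1 (gives RPN 56; D=2 would give 112 > 71).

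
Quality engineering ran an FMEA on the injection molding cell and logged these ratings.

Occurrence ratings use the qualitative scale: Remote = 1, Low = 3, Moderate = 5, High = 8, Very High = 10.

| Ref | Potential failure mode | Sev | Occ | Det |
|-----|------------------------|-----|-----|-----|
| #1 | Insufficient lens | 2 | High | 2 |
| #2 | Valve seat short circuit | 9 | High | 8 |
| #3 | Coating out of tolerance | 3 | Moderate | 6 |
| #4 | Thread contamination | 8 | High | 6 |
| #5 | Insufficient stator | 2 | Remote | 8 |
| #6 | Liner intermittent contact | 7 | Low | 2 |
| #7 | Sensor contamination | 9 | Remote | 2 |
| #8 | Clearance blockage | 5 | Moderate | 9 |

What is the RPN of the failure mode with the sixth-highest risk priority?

32

RPN = Severity × Occurrence × Detection:
  #1: 2 × 8 × 2 = 32
  #2: 9 × 8 × 8 = 576
  #3: 3 × 5 × 6 = 90
  #4: 8 × 8 × 6 = 384
  #5: 2 × 1 × 8 = 16
  #6: 7 × 3 × 2 = 42
  #7: 9 × 1 × 2 = 18
  #8: 5 × 5 × 9 = 225
Sorted descending: 576, 384, 225, 90, 42, 32, 18, 16.
The sixth-highest RPN is 32 (#1).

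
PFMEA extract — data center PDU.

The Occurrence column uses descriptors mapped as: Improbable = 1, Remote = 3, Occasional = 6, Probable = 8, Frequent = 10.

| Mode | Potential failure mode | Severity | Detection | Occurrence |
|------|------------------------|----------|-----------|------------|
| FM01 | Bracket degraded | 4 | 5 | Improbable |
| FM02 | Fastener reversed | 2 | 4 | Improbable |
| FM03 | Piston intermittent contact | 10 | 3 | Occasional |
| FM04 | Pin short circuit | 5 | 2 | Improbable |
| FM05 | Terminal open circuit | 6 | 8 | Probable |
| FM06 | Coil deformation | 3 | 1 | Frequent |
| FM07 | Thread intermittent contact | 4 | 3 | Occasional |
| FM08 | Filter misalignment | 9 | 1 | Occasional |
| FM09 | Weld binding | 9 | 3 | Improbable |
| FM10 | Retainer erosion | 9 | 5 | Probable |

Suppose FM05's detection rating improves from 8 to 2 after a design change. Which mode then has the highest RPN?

RPN = Severity × Occurrence × Detection:
  FM01: 4 × 1 × 5 = 20
  FM02: 2 × 1 × 4 = 8
  FM03: 10 × 6 × 3 = 180
  FM04: 5 × 1 × 2 = 10
  FM05: 6 × 8 × 8 = 384
  FM06: 3 × 10 × 1 = 30
  FM07: 4 × 6 × 3 = 72
  FM08: 9 × 6 × 1 = 54
  FM09: 9 × 1 × 3 = 27
  FM10: 9 × 8 × 5 = 360
After action: FM05 → 6 × 8 × 2 = 96.
Revised RPNs: FM10=360, FM03=180, FM05=96, FM07=72, FM08=54, FM06=30, FM09=27, FM01=20, FM04=10, FM02=8.
Highest is now FM10 (360).

FM10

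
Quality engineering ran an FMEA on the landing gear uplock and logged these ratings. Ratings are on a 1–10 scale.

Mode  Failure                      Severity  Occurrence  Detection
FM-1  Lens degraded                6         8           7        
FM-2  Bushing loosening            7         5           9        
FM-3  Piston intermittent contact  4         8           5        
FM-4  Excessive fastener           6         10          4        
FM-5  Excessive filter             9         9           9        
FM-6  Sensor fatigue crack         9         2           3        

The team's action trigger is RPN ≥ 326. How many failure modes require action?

2

RPN = Severity × Occurrence × Detection:
  FM-1: 6 × 8 × 7 = 336
  FM-2: 7 × 5 × 9 = 315
  FM-3: 4 × 8 × 5 = 160
  FM-4: 6 × 10 × 4 = 240
  FM-5: 9 × 9 × 9 = 729
  FM-6: 9 × 2 × 3 = 54
Modes with RPN ≥ 326: FM-1 (336), FM-5 (729) → 2.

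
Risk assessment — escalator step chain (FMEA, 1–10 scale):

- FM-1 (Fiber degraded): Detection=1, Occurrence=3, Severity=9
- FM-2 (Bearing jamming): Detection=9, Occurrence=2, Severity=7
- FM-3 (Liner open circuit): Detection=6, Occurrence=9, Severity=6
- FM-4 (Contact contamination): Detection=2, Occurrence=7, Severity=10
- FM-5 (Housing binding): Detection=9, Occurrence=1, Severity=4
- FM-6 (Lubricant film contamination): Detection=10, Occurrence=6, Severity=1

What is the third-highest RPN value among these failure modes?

126

RPN = Severity × Occurrence × Detection:
  FM-1: 9 × 3 × 1 = 27
  FM-2: 7 × 2 × 9 = 126
  FM-3: 6 × 9 × 6 = 324
  FM-4: 10 × 7 × 2 = 140
  FM-5: 4 × 1 × 9 = 36
  FM-6: 1 × 6 × 10 = 60
Sorted descending: 324, 140, 126, 60, 36, 27.
The third-highest RPN is 126 (FM-2).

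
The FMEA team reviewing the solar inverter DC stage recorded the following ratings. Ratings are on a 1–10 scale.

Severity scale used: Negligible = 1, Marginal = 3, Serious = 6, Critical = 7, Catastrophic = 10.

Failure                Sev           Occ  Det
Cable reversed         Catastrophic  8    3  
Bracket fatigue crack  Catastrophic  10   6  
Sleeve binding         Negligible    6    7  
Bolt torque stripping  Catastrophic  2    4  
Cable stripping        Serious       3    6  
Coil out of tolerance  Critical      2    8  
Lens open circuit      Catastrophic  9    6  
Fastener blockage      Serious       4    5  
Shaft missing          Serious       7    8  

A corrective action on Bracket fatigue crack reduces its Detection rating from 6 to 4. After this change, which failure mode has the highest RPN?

Lens open circuit

RPN = Severity × Occurrence × Detection:
  Cable reversed: 10 × 8 × 3 = 240
  Bracket fatigue crack: 10 × 10 × 6 = 600
  Sleeve binding: 1 × 6 × 7 = 42
  Bolt torque stripping: 10 × 2 × 4 = 80
  Cable stripping: 6 × 3 × 6 = 108
  Coil out of tolerance: 7 × 2 × 8 = 112
  Lens open circuit: 10 × 9 × 6 = 540
  Fastener blockage: 6 × 4 × 5 = 120
  Shaft missing: 6 × 7 × 8 = 336
After action: Bracket fatigue crack → 10 × 10 × 4 = 400.
Revised RPNs: Lens open circuit=540, Bracket fatigue crack=400, Shaft missing=336, Cable reversed=240, Fastener blockage=120, Coil out of tolerance=112, Cable stripping=108, Bolt torque stripping=80, Sleeve binding=42.
Highest is now Lens open circuit (540).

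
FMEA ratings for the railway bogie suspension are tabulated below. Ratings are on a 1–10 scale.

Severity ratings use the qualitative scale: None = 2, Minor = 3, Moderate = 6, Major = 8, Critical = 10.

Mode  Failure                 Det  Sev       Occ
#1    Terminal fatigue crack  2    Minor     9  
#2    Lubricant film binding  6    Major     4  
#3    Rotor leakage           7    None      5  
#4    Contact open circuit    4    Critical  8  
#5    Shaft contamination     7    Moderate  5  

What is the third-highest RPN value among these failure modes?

192

RPN = Severity × Occurrence × Detection:
  #1: 3 × 9 × 2 = 54
  #2: 8 × 4 × 6 = 192
  #3: 2 × 5 × 7 = 70
  #4: 10 × 8 × 4 = 320
  #5: 6 × 5 × 7 = 210
Sorted descending: 320, 210, 192, 70, 54.
The third-highest RPN is 192 (#2).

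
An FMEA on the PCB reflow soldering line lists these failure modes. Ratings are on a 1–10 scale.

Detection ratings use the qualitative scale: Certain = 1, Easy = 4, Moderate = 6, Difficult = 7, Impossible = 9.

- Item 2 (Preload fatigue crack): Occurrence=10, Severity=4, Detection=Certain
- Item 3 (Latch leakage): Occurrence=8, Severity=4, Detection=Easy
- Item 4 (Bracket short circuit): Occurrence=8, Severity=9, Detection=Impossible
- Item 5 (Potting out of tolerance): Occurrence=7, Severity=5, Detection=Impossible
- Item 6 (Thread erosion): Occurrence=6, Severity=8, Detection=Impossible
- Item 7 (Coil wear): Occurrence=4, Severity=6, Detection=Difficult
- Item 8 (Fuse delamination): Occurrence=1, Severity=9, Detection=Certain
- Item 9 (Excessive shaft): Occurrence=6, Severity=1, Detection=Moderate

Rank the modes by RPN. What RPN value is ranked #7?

RPN = Severity × Occurrence × Detection:
  Item 2: 4 × 10 × 1 = 40
  Item 3: 4 × 8 × 4 = 128
  Item 4: 9 × 8 × 9 = 648
  Item 5: 5 × 7 × 9 = 315
  Item 6: 8 × 6 × 9 = 432
  Item 7: 6 × 4 × 7 = 168
  Item 8: 9 × 1 × 1 = 9
  Item 9: 1 × 6 × 6 = 36
Sorted descending: 648, 432, 315, 168, 128, 40, 36, 9.
The seventh-highest RPN is 36 (Item 9).

36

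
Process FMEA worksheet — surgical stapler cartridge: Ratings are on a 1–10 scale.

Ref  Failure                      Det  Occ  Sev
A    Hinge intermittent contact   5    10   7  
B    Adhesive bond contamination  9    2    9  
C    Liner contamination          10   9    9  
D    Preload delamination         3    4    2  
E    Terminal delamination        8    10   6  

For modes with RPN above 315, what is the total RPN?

RPN = Severity × Occurrence × Detection:
  A: 7 × 10 × 5 = 350
  B: 9 × 2 × 9 = 162
  C: 9 × 9 × 10 = 810
  D: 2 × 4 × 3 = 24
  E: 6 × 10 × 8 = 480
RPN > 315: A (350), C (810), E (480).
Sum: 350 + 810 + 480 = 1640.

1640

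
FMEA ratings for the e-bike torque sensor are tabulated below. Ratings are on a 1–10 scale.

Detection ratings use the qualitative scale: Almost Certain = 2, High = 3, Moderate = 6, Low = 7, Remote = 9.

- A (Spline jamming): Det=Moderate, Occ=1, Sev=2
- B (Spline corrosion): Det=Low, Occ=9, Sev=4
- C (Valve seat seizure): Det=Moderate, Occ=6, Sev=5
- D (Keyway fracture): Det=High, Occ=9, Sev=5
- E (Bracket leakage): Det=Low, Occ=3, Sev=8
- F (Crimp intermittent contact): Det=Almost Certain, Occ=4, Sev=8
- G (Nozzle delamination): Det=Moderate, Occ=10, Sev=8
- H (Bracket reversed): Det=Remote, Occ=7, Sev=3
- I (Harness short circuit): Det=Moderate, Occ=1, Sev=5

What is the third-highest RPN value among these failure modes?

189

RPN = Severity × Occurrence × Detection:
  A: 2 × 1 × 6 = 12
  B: 4 × 9 × 7 = 252
  C: 5 × 6 × 6 = 180
  D: 5 × 9 × 3 = 135
  E: 8 × 3 × 7 = 168
  F: 8 × 4 × 2 = 64
  G: 8 × 10 × 6 = 480
  H: 3 × 7 × 9 = 189
  I: 5 × 1 × 6 = 30
Sorted descending: 480, 252, 189, 180, 168, 135, 64, 30, 12.
The third-highest RPN is 189 (H).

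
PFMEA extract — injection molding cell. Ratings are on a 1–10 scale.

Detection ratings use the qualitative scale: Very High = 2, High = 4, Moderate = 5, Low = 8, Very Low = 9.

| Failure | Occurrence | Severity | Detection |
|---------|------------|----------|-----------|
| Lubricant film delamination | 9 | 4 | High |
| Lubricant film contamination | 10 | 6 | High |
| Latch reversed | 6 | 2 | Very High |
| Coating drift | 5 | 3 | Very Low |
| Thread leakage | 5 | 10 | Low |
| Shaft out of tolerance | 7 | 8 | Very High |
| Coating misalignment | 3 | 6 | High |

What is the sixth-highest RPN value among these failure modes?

72

RPN = Severity × Occurrence × Detection:
  Lubricant film delamination: 4 × 9 × 4 = 144
  Lubricant film contamination: 6 × 10 × 4 = 240
  Latch reversed: 2 × 6 × 2 = 24
  Coating drift: 3 × 5 × 9 = 135
  Thread leakage: 10 × 5 × 8 = 400
  Shaft out of tolerance: 8 × 7 × 2 = 112
  Coating misalignment: 6 × 3 × 4 = 72
Sorted descending: 400, 240, 144, 135, 112, 72, 24.
The sixth-highest RPN is 72 (Coating misalignment).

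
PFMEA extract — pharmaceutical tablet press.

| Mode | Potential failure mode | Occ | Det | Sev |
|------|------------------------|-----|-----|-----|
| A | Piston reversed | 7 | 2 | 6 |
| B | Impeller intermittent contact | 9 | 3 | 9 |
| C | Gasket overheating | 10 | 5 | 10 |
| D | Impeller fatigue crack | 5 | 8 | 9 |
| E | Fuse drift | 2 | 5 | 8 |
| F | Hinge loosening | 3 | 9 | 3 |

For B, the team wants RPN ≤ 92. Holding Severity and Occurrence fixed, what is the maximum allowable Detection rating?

1

B: S=9, O=9, D=3 → current RPN = 243.
Fixed product = 81. Need 81 × D ≤ 92, so D ≤ 92/81 = 1.14.
Maximum integer Detection rating = 1 (gives RPN 81; D=2 would give 162 > 92).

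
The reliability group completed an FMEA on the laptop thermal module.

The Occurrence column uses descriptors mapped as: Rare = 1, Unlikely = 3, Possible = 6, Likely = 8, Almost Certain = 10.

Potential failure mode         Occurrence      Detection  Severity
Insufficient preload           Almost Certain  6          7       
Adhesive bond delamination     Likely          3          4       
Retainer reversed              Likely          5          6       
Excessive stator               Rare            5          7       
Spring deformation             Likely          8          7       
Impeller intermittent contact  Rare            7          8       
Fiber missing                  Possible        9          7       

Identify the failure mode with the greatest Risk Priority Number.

Spring deformation

RPN = Severity × Occurrence × Detection:
  Insufficient preload: 7 × 10 × 6 = 420
  Adhesive bond delamination: 4 × 8 × 3 = 96
  Retainer reversed: 6 × 8 × 5 = 240
  Excessive stator: 7 × 1 × 5 = 35
  Spring deformation: 7 × 8 × 8 = 448
  Impeller intermittent contact: 8 × 1 × 7 = 56
  Fiber missing: 7 × 6 × 9 = 378
Highest RPN is 448 → Spring deformation.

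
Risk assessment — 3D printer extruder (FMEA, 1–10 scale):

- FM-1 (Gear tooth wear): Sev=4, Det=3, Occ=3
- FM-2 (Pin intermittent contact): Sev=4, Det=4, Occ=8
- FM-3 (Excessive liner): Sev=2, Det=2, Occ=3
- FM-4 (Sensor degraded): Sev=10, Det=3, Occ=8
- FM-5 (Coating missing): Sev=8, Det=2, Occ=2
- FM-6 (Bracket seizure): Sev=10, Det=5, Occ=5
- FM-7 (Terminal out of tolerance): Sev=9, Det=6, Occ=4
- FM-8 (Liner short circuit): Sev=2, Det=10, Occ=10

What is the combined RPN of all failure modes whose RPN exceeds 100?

1034

RPN = Severity × Occurrence × Detection:
  FM-1: 4 × 3 × 3 = 36
  FM-2: 4 × 8 × 4 = 128
  FM-3: 2 × 3 × 2 = 12
  FM-4: 10 × 8 × 3 = 240
  FM-5: 8 × 2 × 2 = 32
  FM-6: 10 × 5 × 5 = 250
  FM-7: 9 × 4 × 6 = 216
  FM-8: 2 × 10 × 10 = 200
RPN > 100: FM-2 (128), FM-4 (240), FM-6 (250), FM-7 (216), FM-8 (200).
Sum: 128 + 240 + 250 + 216 + 200 = 1034.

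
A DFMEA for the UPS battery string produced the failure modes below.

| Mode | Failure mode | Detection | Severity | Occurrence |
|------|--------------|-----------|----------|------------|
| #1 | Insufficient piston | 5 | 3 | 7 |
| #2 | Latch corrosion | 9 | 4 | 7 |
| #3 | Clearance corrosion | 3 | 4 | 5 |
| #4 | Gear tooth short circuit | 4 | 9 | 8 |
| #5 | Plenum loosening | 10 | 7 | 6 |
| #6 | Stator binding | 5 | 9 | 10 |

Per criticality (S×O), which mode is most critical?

#6

Criticality = Severity × Occurrence:
  #1: 3 × 7 = 21
  #2: 4 × 7 = 28
  #3: 4 × 5 = 20
  #4: 9 × 8 = 72
  #5: 7 × 6 = 42
  #6: 9 × 10 = 90
Highest criticality is 90 → #6.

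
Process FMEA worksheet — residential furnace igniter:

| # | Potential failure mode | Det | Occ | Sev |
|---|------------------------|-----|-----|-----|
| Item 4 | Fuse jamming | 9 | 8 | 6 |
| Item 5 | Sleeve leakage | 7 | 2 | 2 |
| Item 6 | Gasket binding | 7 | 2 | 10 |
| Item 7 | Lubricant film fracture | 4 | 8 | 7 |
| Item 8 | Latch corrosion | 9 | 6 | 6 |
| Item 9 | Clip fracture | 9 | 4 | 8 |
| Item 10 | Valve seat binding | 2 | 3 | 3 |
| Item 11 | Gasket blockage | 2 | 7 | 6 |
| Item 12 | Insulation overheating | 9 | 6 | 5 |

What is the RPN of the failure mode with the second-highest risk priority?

RPN = Severity × Occurrence × Detection:
  Item 4: 6 × 8 × 9 = 432
  Item 5: 2 × 2 × 7 = 28
  Item 6: 10 × 2 × 7 = 140
  Item 7: 7 × 8 × 4 = 224
  Item 8: 6 × 6 × 9 = 324
  Item 9: 8 × 4 × 9 = 288
  Item 10: 3 × 3 × 2 = 18
  Item 11: 6 × 7 × 2 = 84
  Item 12: 5 × 6 × 9 = 270
Sorted descending: 432, 324, 288, 270, 224, 140, 84, 28, 18.
The second-highest RPN is 324 (Item 8).

324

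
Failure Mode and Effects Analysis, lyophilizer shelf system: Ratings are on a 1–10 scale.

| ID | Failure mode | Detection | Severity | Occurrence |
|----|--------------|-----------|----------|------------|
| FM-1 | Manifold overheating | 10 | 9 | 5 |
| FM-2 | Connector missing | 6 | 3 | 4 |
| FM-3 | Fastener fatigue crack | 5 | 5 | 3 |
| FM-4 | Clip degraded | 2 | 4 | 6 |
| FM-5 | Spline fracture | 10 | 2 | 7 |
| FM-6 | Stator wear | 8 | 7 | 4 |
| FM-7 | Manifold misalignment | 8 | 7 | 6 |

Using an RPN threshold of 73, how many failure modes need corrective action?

RPN = Severity × Occurrence × Detection:
  FM-1: 9 × 5 × 10 = 450
  FM-2: 3 × 4 × 6 = 72
  FM-3: 5 × 3 × 5 = 75
  FM-4: 4 × 6 × 2 = 48
  FM-5: 2 × 7 × 10 = 140
  FM-6: 7 × 4 × 8 = 224
  FM-7: 7 × 6 × 8 = 336
Modes with RPN ≥ 73: FM-1 (450), FM-3 (75), FM-5 (140), FM-6 (224), FM-7 (336) → 5.

5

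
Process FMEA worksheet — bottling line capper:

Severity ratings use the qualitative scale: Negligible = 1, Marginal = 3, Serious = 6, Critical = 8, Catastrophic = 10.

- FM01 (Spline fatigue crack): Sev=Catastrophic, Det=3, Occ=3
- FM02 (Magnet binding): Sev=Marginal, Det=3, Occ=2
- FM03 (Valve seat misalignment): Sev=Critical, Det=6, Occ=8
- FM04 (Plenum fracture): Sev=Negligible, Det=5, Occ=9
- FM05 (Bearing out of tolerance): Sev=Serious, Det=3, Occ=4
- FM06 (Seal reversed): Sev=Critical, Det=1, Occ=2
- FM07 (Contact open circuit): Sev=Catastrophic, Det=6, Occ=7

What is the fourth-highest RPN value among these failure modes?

RPN = Severity × Occurrence × Detection:
  FM01: 10 × 3 × 3 = 90
  FM02: 3 × 2 × 3 = 18
  FM03: 8 × 8 × 6 = 384
  FM04: 1 × 9 × 5 = 45
  FM05: 6 × 4 × 3 = 72
  FM06: 8 × 2 × 1 = 16
  FM07: 10 × 7 × 6 = 420
Sorted descending: 420, 384, 90, 72, 45, 18, 16.
The fourth-highest RPN is 72 (FM05).

72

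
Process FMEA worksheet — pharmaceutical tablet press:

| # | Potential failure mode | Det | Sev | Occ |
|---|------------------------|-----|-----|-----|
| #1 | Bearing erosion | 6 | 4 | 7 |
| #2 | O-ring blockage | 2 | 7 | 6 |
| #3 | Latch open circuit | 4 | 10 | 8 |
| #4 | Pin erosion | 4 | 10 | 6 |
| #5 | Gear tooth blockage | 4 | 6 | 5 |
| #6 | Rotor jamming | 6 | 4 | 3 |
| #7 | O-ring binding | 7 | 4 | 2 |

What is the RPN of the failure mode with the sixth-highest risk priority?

72

RPN = Severity × Occurrence × Detection:
  #1: 4 × 7 × 6 = 168
  #2: 7 × 6 × 2 = 84
  #3: 10 × 8 × 4 = 320
  #4: 10 × 6 × 4 = 240
  #5: 6 × 5 × 4 = 120
  #6: 4 × 3 × 6 = 72
  #7: 4 × 2 × 7 = 56
Sorted descending: 320, 240, 168, 120, 84, 72, 56.
The sixth-highest RPN is 72 (#6).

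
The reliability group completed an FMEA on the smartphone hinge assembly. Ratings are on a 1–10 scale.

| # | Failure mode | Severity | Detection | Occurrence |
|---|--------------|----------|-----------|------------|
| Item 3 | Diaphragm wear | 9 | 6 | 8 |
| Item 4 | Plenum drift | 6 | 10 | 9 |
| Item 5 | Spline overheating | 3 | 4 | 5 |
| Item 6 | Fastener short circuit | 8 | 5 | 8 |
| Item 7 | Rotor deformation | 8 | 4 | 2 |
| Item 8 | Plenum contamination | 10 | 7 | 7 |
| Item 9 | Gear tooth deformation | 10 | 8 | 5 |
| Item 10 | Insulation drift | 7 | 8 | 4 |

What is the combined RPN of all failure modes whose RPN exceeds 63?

RPN = Severity × Occurrence × Detection:
  Item 3: 9 × 8 × 6 = 432
  Item 4: 6 × 9 × 10 = 540
  Item 5: 3 × 5 × 4 = 60
  Item 6: 8 × 8 × 5 = 320
  Item 7: 8 × 2 × 4 = 64
  Item 8: 10 × 7 × 7 = 490
  Item 9: 10 × 5 × 8 = 400
  Item 10: 7 × 4 × 8 = 224
RPN > 63: Item 3 (432), Item 4 (540), Item 6 (320), Item 7 (64), Item 8 (490), Item 9 (400), Item 10 (224).
Sum: 432 + 540 + 320 + 64 + 490 + 400 + 224 = 2470.

2470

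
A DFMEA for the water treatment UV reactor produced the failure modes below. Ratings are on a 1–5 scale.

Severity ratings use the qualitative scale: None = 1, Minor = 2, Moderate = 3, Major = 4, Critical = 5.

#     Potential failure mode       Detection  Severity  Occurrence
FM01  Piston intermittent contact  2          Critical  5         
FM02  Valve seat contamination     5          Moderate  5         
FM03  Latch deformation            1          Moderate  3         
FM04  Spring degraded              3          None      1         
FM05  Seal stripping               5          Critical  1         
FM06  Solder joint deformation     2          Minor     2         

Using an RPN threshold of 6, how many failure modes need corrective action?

5

RPN = Severity × Occurrence × Detection:
  FM01: 5 × 5 × 2 = 50
  FM02: 3 × 5 × 5 = 75
  FM03: 3 × 3 × 1 = 9
  FM04: 1 × 1 × 3 = 3
  FM05: 5 × 1 × 5 = 25
  FM06: 2 × 2 × 2 = 8
Modes with RPN ≥ 6: FM01 (50), FM02 (75), FM03 (9), FM05 (25), FM06 (8) → 5.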